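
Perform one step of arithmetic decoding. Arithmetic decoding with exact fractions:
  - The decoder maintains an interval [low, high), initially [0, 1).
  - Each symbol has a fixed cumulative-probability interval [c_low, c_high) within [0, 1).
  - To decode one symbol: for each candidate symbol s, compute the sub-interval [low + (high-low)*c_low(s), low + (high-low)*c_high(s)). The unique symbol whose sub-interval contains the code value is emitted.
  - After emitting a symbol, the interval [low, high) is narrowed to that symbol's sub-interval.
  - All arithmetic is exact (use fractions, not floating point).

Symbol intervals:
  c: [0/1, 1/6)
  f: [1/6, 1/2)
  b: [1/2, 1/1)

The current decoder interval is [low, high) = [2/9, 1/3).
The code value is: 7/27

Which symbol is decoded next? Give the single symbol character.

Interval width = high − low = 1/3 − 2/9 = 1/9
Scaled code = (code − low) / width = (7/27 − 2/9) / 1/9 = 1/3
  c: [0/1, 1/6) 
  f: [1/6, 1/2) ← scaled code falls here ✓
  b: [1/2, 1/1) 

Answer: f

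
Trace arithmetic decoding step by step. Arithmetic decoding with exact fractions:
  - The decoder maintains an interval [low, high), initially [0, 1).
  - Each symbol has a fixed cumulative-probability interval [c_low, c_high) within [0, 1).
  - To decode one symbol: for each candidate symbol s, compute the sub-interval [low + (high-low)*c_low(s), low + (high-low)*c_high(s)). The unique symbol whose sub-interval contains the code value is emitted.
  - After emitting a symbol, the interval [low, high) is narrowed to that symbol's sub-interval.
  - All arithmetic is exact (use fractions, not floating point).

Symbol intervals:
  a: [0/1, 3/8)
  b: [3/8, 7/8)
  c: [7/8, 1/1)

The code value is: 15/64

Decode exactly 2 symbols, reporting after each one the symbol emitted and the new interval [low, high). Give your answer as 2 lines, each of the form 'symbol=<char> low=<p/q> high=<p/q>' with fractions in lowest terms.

Answer: symbol=a low=0/1 high=3/8
symbol=b low=9/64 high=21/64

Derivation:
Step 1: interval [0/1, 1/1), width = 1/1 - 0/1 = 1/1
  'a': [0/1 + 1/1*0/1, 0/1 + 1/1*3/8) = [0/1, 3/8) <- contains code 15/64
  'b': [0/1 + 1/1*3/8, 0/1 + 1/1*7/8) = [3/8, 7/8)
  'c': [0/1 + 1/1*7/8, 0/1 + 1/1*1/1) = [7/8, 1/1)
  emit 'a', narrow to [0/1, 3/8)
Step 2: interval [0/1, 3/8), width = 3/8 - 0/1 = 3/8
  'a': [0/1 + 3/8*0/1, 0/1 + 3/8*3/8) = [0/1, 9/64)
  'b': [0/1 + 3/8*3/8, 0/1 + 3/8*7/8) = [9/64, 21/64) <- contains code 15/64
  'c': [0/1 + 3/8*7/8, 0/1 + 3/8*1/1) = [21/64, 3/8)
  emit 'b', narrow to [9/64, 21/64)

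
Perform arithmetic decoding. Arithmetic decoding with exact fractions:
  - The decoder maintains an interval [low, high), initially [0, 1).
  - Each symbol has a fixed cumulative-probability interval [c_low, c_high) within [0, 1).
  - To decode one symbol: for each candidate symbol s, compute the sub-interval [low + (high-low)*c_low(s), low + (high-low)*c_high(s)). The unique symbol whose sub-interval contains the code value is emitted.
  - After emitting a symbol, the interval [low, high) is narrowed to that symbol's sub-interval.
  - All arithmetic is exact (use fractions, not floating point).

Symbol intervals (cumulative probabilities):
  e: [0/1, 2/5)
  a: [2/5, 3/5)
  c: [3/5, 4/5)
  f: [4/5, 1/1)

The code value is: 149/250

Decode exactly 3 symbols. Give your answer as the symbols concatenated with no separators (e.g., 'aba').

Step 1: interval [0/1, 1/1), width = 1/1 - 0/1 = 1/1
  'e': [0/1 + 1/1*0/1, 0/1 + 1/1*2/5) = [0/1, 2/5)
  'a': [0/1 + 1/1*2/5, 0/1 + 1/1*3/5) = [2/5, 3/5) <- contains code 149/250
  'c': [0/1 + 1/1*3/5, 0/1 + 1/1*4/5) = [3/5, 4/5)
  'f': [0/1 + 1/1*4/5, 0/1 + 1/1*1/1) = [4/5, 1/1)
  emit 'a', narrow to [2/5, 3/5)
Step 2: interval [2/5, 3/5), width = 3/5 - 2/5 = 1/5
  'e': [2/5 + 1/5*0/1, 2/5 + 1/5*2/5) = [2/5, 12/25)
  'a': [2/5 + 1/5*2/5, 2/5 + 1/5*3/5) = [12/25, 13/25)
  'c': [2/5 + 1/5*3/5, 2/5 + 1/5*4/5) = [13/25, 14/25)
  'f': [2/5 + 1/5*4/5, 2/5 + 1/5*1/1) = [14/25, 3/5) <- contains code 149/250
  emit 'f', narrow to [14/25, 3/5)
Step 3: interval [14/25, 3/5), width = 3/5 - 14/25 = 1/25
  'e': [14/25 + 1/25*0/1, 14/25 + 1/25*2/5) = [14/25, 72/125)
  'a': [14/25 + 1/25*2/5, 14/25 + 1/25*3/5) = [72/125, 73/125)
  'c': [14/25 + 1/25*3/5, 14/25 + 1/25*4/5) = [73/125, 74/125)
  'f': [14/25 + 1/25*4/5, 14/25 + 1/25*1/1) = [74/125, 3/5) <- contains code 149/250
  emit 'f', narrow to [74/125, 3/5)

Answer: aff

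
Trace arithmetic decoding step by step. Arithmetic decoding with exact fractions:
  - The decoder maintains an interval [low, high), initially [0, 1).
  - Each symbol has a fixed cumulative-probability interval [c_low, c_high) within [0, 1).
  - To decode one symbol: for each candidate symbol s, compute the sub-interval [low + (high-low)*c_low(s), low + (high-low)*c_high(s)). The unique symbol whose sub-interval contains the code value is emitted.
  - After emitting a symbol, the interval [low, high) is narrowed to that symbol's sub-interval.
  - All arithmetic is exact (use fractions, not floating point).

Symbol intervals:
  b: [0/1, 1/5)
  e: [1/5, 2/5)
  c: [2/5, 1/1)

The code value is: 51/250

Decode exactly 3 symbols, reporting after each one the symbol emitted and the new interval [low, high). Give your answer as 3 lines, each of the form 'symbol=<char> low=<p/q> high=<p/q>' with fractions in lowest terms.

Answer: symbol=e low=1/5 high=2/5
symbol=b low=1/5 high=6/25
symbol=b low=1/5 high=26/125

Derivation:
Step 1: interval [0/1, 1/1), width = 1/1 - 0/1 = 1/1
  'b': [0/1 + 1/1*0/1, 0/1 + 1/1*1/5) = [0/1, 1/5)
  'e': [0/1 + 1/1*1/5, 0/1 + 1/1*2/5) = [1/5, 2/5) <- contains code 51/250
  'c': [0/1 + 1/1*2/5, 0/1 + 1/1*1/1) = [2/5, 1/1)
  emit 'e', narrow to [1/5, 2/5)
Step 2: interval [1/5, 2/5), width = 2/5 - 1/5 = 1/5
  'b': [1/5 + 1/5*0/1, 1/5 + 1/5*1/5) = [1/5, 6/25) <- contains code 51/250
  'e': [1/5 + 1/5*1/5, 1/5 + 1/5*2/5) = [6/25, 7/25)
  'c': [1/5 + 1/5*2/5, 1/5 + 1/5*1/1) = [7/25, 2/5)
  emit 'b', narrow to [1/5, 6/25)
Step 3: interval [1/5, 6/25), width = 6/25 - 1/5 = 1/25
  'b': [1/5 + 1/25*0/1, 1/5 + 1/25*1/5) = [1/5, 26/125) <- contains code 51/250
  'e': [1/5 + 1/25*1/5, 1/5 + 1/25*2/5) = [26/125, 27/125)
  'c': [1/5 + 1/25*2/5, 1/5 + 1/25*1/1) = [27/125, 6/25)
  emit 'b', narrow to [1/5, 26/125)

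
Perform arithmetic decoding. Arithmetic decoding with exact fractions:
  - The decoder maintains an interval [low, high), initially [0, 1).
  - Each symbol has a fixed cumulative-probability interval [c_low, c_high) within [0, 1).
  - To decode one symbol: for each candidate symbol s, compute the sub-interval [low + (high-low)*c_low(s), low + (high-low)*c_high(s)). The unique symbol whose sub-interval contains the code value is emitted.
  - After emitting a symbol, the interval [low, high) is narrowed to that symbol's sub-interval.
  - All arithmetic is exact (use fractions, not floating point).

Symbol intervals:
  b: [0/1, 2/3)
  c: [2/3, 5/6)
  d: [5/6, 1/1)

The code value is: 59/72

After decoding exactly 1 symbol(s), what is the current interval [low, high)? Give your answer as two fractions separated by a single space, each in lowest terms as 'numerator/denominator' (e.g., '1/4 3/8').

Step 1: interval [0/1, 1/1), width = 1/1 - 0/1 = 1/1
  'b': [0/1 + 1/1*0/1, 0/1 + 1/1*2/3) = [0/1, 2/3)
  'c': [0/1 + 1/1*2/3, 0/1 + 1/1*5/6) = [2/3, 5/6) <- contains code 59/72
  'd': [0/1 + 1/1*5/6, 0/1 + 1/1*1/1) = [5/6, 1/1)
  emit 'c', narrow to [2/3, 5/6)

Answer: 2/3 5/6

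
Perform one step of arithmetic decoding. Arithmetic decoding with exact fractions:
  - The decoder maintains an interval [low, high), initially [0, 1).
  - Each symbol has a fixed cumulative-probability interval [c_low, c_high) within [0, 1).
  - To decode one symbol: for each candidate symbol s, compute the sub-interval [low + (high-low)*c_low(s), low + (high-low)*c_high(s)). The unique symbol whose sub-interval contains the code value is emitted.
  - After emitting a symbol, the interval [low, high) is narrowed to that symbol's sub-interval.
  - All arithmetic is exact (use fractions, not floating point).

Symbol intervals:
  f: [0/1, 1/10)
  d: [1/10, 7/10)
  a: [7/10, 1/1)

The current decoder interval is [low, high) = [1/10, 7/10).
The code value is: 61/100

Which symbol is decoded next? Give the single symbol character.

Interval width = high − low = 7/10 − 1/10 = 3/5
Scaled code = (code − low) / width = (61/100 − 1/10) / 3/5 = 17/20
  f: [0/1, 1/10) 
  d: [1/10, 7/10) 
  a: [7/10, 1/1) ← scaled code falls here ✓

Answer: a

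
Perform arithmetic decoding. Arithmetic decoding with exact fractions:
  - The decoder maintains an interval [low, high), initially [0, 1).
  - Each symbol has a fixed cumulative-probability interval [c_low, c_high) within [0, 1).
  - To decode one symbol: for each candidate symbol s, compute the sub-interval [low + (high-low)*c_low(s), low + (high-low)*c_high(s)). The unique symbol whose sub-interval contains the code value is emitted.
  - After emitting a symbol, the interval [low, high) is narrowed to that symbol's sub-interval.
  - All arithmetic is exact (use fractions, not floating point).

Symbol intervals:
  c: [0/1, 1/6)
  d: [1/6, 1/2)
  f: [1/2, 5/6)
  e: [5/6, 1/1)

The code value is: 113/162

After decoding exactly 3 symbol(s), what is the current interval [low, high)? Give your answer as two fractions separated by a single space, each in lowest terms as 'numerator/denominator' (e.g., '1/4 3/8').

Step 1: interval [0/1, 1/1), width = 1/1 - 0/1 = 1/1
  'c': [0/1 + 1/1*0/1, 0/1 + 1/1*1/6) = [0/1, 1/6)
  'd': [0/1 + 1/1*1/6, 0/1 + 1/1*1/2) = [1/6, 1/2)
  'f': [0/1 + 1/1*1/2, 0/1 + 1/1*5/6) = [1/2, 5/6) <- contains code 113/162
  'e': [0/1 + 1/1*5/6, 0/1 + 1/1*1/1) = [5/6, 1/1)
  emit 'f', narrow to [1/2, 5/6)
Step 2: interval [1/2, 5/6), width = 5/6 - 1/2 = 1/3
  'c': [1/2 + 1/3*0/1, 1/2 + 1/3*1/6) = [1/2, 5/9)
  'd': [1/2 + 1/3*1/6, 1/2 + 1/3*1/2) = [5/9, 2/3)
  'f': [1/2 + 1/3*1/2, 1/2 + 1/3*5/6) = [2/3, 7/9) <- contains code 113/162
  'e': [1/2 + 1/3*5/6, 1/2 + 1/3*1/1) = [7/9, 5/6)
  emit 'f', narrow to [2/3, 7/9)
Step 3: interval [2/3, 7/9), width = 7/9 - 2/3 = 1/9
  'c': [2/3 + 1/9*0/1, 2/3 + 1/9*1/6) = [2/3, 37/54)
  'd': [2/3 + 1/9*1/6, 2/3 + 1/9*1/2) = [37/54, 13/18) <- contains code 113/162
  'f': [2/3 + 1/9*1/2, 2/3 + 1/9*5/6) = [13/18, 41/54)
  'e': [2/3 + 1/9*5/6, 2/3 + 1/9*1/1) = [41/54, 7/9)
  emit 'd', narrow to [37/54, 13/18)

Answer: 37/54 13/18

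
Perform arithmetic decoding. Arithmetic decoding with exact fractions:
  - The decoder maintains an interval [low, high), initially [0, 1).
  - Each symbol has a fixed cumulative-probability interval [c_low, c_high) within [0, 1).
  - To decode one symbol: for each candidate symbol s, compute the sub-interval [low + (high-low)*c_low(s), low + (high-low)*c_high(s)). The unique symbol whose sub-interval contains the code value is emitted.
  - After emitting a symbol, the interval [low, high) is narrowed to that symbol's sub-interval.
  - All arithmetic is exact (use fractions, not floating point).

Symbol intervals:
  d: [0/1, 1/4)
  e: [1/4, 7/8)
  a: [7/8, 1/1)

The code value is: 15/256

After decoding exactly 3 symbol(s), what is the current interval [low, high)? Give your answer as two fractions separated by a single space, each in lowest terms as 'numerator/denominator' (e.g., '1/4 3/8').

Step 1: interval [0/1, 1/1), width = 1/1 - 0/1 = 1/1
  'd': [0/1 + 1/1*0/1, 0/1 + 1/1*1/4) = [0/1, 1/4) <- contains code 15/256
  'e': [0/1 + 1/1*1/4, 0/1 + 1/1*7/8) = [1/4, 7/8)
  'a': [0/1 + 1/1*7/8, 0/1 + 1/1*1/1) = [7/8, 1/1)
  emit 'd', narrow to [0/1, 1/4)
Step 2: interval [0/1, 1/4), width = 1/4 - 0/1 = 1/4
  'd': [0/1 + 1/4*0/1, 0/1 + 1/4*1/4) = [0/1, 1/16) <- contains code 15/256
  'e': [0/1 + 1/4*1/4, 0/1 + 1/4*7/8) = [1/16, 7/32)
  'a': [0/1 + 1/4*7/8, 0/1 + 1/4*1/1) = [7/32, 1/4)
  emit 'd', narrow to [0/1, 1/16)
Step 3: interval [0/1, 1/16), width = 1/16 - 0/1 = 1/16
  'd': [0/1 + 1/16*0/1, 0/1 + 1/16*1/4) = [0/1, 1/64)
  'e': [0/1 + 1/16*1/4, 0/1 + 1/16*7/8) = [1/64, 7/128)
  'a': [0/1 + 1/16*7/8, 0/1 + 1/16*1/1) = [7/128, 1/16) <- contains code 15/256
  emit 'a', narrow to [7/128, 1/16)

Answer: 7/128 1/16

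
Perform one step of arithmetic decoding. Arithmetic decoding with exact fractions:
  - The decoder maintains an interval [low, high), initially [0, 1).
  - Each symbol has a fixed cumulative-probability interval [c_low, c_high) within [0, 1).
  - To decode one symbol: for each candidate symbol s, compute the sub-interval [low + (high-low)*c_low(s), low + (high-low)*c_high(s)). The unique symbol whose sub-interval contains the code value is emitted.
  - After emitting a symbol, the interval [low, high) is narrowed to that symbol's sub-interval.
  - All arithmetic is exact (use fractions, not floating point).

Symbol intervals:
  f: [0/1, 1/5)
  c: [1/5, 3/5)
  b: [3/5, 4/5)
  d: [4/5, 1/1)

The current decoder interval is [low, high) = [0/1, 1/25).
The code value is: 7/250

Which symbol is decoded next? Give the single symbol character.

Answer: b

Derivation:
Interval width = high − low = 1/25 − 0/1 = 1/25
Scaled code = (code − low) / width = (7/250 − 0/1) / 1/25 = 7/10
  f: [0/1, 1/5) 
  c: [1/5, 3/5) 
  b: [3/5, 4/5) ← scaled code falls here ✓
  d: [4/5, 1/1) 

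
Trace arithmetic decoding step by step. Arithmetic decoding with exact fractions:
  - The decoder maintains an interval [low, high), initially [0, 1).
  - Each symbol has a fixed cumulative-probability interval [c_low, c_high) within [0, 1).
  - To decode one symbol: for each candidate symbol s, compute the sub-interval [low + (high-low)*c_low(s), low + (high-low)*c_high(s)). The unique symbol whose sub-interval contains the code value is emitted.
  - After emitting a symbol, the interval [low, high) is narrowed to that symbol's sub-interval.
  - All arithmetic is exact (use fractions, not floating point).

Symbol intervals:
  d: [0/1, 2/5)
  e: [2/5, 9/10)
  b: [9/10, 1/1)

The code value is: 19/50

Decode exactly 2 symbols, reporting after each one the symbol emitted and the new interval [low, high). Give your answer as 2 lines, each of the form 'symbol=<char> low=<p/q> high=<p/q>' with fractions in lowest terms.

Answer: symbol=d low=0/1 high=2/5
symbol=b low=9/25 high=2/5

Derivation:
Step 1: interval [0/1, 1/1), width = 1/1 - 0/1 = 1/1
  'd': [0/1 + 1/1*0/1, 0/1 + 1/1*2/5) = [0/1, 2/5) <- contains code 19/50
  'e': [0/1 + 1/1*2/5, 0/1 + 1/1*9/10) = [2/5, 9/10)
  'b': [0/1 + 1/1*9/10, 0/1 + 1/1*1/1) = [9/10, 1/1)
  emit 'd', narrow to [0/1, 2/5)
Step 2: interval [0/1, 2/5), width = 2/5 - 0/1 = 2/5
  'd': [0/1 + 2/5*0/1, 0/1 + 2/5*2/5) = [0/1, 4/25)
  'e': [0/1 + 2/5*2/5, 0/1 + 2/5*9/10) = [4/25, 9/25)
  'b': [0/1 + 2/5*9/10, 0/1 + 2/5*1/1) = [9/25, 2/5) <- contains code 19/50
  emit 'b', narrow to [9/25, 2/5)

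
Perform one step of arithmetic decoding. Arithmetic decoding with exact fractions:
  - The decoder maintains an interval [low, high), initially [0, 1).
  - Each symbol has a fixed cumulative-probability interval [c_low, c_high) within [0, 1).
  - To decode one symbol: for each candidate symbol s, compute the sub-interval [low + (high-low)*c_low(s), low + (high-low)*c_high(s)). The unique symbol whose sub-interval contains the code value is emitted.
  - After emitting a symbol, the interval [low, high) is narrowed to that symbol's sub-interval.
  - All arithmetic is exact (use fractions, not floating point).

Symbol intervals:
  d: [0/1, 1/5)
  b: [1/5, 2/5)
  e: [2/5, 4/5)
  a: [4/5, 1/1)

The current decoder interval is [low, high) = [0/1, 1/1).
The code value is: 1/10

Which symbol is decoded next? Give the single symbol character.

Interval width = high − low = 1/1 − 0/1 = 1/1
Scaled code = (code − low) / width = (1/10 − 0/1) / 1/1 = 1/10
  d: [0/1, 1/5) ← scaled code falls here ✓
  b: [1/5, 2/5) 
  e: [2/5, 4/5) 
  a: [4/5, 1/1) 

Answer: d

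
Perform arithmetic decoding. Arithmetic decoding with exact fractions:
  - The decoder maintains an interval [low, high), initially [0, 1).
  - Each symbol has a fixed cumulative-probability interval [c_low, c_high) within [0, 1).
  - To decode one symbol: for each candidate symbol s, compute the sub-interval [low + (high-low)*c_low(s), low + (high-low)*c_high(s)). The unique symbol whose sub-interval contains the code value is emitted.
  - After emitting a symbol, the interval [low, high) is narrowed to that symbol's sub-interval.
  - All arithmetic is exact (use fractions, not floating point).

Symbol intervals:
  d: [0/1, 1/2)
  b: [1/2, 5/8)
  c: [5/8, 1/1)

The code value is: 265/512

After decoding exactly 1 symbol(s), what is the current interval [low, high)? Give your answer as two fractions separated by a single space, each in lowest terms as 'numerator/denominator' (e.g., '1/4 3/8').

Answer: 1/2 5/8

Derivation:
Step 1: interval [0/1, 1/1), width = 1/1 - 0/1 = 1/1
  'd': [0/1 + 1/1*0/1, 0/1 + 1/1*1/2) = [0/1, 1/2)
  'b': [0/1 + 1/1*1/2, 0/1 + 1/1*5/8) = [1/2, 5/8) <- contains code 265/512
  'c': [0/1 + 1/1*5/8, 0/1 + 1/1*1/1) = [5/8, 1/1)
  emit 'b', narrow to [1/2, 5/8)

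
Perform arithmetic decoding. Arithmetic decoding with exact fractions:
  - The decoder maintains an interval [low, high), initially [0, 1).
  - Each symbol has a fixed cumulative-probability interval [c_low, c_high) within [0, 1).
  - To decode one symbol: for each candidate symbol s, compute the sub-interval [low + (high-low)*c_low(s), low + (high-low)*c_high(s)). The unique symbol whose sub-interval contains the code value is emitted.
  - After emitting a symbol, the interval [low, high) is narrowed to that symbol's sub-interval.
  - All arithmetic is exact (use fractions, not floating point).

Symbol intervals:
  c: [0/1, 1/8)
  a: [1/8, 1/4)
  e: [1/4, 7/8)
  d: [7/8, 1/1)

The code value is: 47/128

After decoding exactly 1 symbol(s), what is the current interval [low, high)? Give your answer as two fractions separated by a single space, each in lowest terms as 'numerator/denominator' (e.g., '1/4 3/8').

Step 1: interval [0/1, 1/1), width = 1/1 - 0/1 = 1/1
  'c': [0/1 + 1/1*0/1, 0/1 + 1/1*1/8) = [0/1, 1/8)
  'a': [0/1 + 1/1*1/8, 0/1 + 1/1*1/4) = [1/8, 1/4)
  'e': [0/1 + 1/1*1/4, 0/1 + 1/1*7/8) = [1/4, 7/8) <- contains code 47/128
  'd': [0/1 + 1/1*7/8, 0/1 + 1/1*1/1) = [7/8, 1/1)
  emit 'e', narrow to [1/4, 7/8)

Answer: 1/4 7/8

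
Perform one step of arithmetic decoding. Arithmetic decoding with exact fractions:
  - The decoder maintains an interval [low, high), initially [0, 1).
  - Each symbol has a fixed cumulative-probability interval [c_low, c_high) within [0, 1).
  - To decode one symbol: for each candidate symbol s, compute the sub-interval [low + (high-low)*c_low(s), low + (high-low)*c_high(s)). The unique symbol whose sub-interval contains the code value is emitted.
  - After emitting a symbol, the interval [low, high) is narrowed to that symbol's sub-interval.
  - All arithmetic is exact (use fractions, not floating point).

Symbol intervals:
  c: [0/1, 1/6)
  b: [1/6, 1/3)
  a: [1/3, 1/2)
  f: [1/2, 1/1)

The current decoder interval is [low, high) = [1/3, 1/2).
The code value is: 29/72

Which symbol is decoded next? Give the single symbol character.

Answer: a

Derivation:
Interval width = high − low = 1/2 − 1/3 = 1/6
Scaled code = (code − low) / width = (29/72 − 1/3) / 1/6 = 5/12
  c: [0/1, 1/6) 
  b: [1/6, 1/3) 
  a: [1/3, 1/2) ← scaled code falls here ✓
  f: [1/2, 1/1) 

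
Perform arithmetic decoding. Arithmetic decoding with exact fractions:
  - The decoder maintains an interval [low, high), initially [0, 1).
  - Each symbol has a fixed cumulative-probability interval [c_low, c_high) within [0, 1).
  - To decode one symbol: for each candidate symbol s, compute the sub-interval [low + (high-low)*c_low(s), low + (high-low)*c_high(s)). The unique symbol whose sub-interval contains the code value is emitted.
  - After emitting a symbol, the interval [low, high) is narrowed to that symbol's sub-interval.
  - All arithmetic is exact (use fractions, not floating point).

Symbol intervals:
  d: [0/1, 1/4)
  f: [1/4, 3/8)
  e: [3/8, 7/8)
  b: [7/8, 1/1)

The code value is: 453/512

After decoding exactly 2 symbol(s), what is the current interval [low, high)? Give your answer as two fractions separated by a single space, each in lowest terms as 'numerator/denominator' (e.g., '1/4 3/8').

Step 1: interval [0/1, 1/1), width = 1/1 - 0/1 = 1/1
  'd': [0/1 + 1/1*0/1, 0/1 + 1/1*1/4) = [0/1, 1/4)
  'f': [0/1 + 1/1*1/4, 0/1 + 1/1*3/8) = [1/4, 3/8)
  'e': [0/1 + 1/1*3/8, 0/1 + 1/1*7/8) = [3/8, 7/8)
  'b': [0/1 + 1/1*7/8, 0/1 + 1/1*1/1) = [7/8, 1/1) <- contains code 453/512
  emit 'b', narrow to [7/8, 1/1)
Step 2: interval [7/8, 1/1), width = 1/1 - 7/8 = 1/8
  'd': [7/8 + 1/8*0/1, 7/8 + 1/8*1/4) = [7/8, 29/32) <- contains code 453/512
  'f': [7/8 + 1/8*1/4, 7/8 + 1/8*3/8) = [29/32, 59/64)
  'e': [7/8 + 1/8*3/8, 7/8 + 1/8*7/8) = [59/64, 63/64)
  'b': [7/8 + 1/8*7/8, 7/8 + 1/8*1/1) = [63/64, 1/1)
  emit 'd', narrow to [7/8, 29/32)

Answer: 7/8 29/32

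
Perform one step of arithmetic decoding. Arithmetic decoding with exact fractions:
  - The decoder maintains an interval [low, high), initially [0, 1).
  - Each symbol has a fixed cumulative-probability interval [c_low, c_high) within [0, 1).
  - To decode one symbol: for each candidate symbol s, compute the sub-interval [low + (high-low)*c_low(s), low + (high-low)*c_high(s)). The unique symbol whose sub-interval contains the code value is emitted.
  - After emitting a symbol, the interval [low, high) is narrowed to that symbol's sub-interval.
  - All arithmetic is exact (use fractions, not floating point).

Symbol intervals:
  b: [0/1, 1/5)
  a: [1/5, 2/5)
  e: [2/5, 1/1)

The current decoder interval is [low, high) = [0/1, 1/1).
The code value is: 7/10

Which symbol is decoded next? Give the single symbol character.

Interval width = high − low = 1/1 − 0/1 = 1/1
Scaled code = (code − low) / width = (7/10 − 0/1) / 1/1 = 7/10
  b: [0/1, 1/5) 
  a: [1/5, 2/5) 
  e: [2/5, 1/1) ← scaled code falls here ✓

Answer: e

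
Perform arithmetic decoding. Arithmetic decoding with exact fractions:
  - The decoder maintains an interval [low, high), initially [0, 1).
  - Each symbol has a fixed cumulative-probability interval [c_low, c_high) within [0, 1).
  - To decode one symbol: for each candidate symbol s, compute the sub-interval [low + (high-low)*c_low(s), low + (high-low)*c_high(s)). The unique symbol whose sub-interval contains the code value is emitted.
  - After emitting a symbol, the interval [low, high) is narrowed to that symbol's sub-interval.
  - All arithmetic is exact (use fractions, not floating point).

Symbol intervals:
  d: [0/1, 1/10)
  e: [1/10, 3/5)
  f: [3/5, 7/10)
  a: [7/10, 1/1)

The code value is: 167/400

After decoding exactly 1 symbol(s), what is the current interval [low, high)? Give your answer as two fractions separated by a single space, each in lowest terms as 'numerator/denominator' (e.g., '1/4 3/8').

Answer: 1/10 3/5

Derivation:
Step 1: interval [0/1, 1/1), width = 1/1 - 0/1 = 1/1
  'd': [0/1 + 1/1*0/1, 0/1 + 1/1*1/10) = [0/1, 1/10)
  'e': [0/1 + 1/1*1/10, 0/1 + 1/1*3/5) = [1/10, 3/5) <- contains code 167/400
  'f': [0/1 + 1/1*3/5, 0/1 + 1/1*7/10) = [3/5, 7/10)
  'a': [0/1 + 1/1*7/10, 0/1 + 1/1*1/1) = [7/10, 1/1)
  emit 'e', narrow to [1/10, 3/5)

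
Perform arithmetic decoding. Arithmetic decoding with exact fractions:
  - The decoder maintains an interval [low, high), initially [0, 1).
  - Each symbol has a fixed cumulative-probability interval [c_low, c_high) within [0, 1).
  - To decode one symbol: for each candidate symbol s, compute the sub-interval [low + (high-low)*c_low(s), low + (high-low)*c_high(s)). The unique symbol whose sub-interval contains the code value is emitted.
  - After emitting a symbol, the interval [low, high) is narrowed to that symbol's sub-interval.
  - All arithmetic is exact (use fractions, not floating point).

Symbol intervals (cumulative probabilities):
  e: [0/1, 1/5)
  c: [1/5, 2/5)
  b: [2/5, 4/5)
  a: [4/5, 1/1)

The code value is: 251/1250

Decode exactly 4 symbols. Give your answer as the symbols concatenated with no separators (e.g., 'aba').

Answer: ceee

Derivation:
Step 1: interval [0/1, 1/1), width = 1/1 - 0/1 = 1/1
  'e': [0/1 + 1/1*0/1, 0/1 + 1/1*1/5) = [0/1, 1/5)
  'c': [0/1 + 1/1*1/5, 0/1 + 1/1*2/5) = [1/5, 2/5) <- contains code 251/1250
  'b': [0/1 + 1/1*2/5, 0/1 + 1/1*4/5) = [2/5, 4/5)
  'a': [0/1 + 1/1*4/5, 0/1 + 1/1*1/1) = [4/5, 1/1)
  emit 'c', narrow to [1/5, 2/5)
Step 2: interval [1/5, 2/5), width = 2/5 - 1/5 = 1/5
  'e': [1/5 + 1/5*0/1, 1/5 + 1/5*1/5) = [1/5, 6/25) <- contains code 251/1250
  'c': [1/5 + 1/5*1/5, 1/5 + 1/5*2/5) = [6/25, 7/25)
  'b': [1/5 + 1/5*2/5, 1/5 + 1/5*4/5) = [7/25, 9/25)
  'a': [1/5 + 1/5*4/5, 1/5 + 1/5*1/1) = [9/25, 2/5)
  emit 'e', narrow to [1/5, 6/25)
Step 3: interval [1/5, 6/25), width = 6/25 - 1/5 = 1/25
  'e': [1/5 + 1/25*0/1, 1/5 + 1/25*1/5) = [1/5, 26/125) <- contains code 251/1250
  'c': [1/5 + 1/25*1/5, 1/5 + 1/25*2/5) = [26/125, 27/125)
  'b': [1/5 + 1/25*2/5, 1/5 + 1/25*4/5) = [27/125, 29/125)
  'a': [1/5 + 1/25*4/5, 1/5 + 1/25*1/1) = [29/125, 6/25)
  emit 'e', narrow to [1/5, 26/125)
Step 4: interval [1/5, 26/125), width = 26/125 - 1/5 = 1/125
  'e': [1/5 + 1/125*0/1, 1/5 + 1/125*1/5) = [1/5, 126/625) <- contains code 251/1250
  'c': [1/5 + 1/125*1/5, 1/5 + 1/125*2/5) = [126/625, 127/625)
  'b': [1/5 + 1/125*2/5, 1/5 + 1/125*4/5) = [127/625, 129/625)
  'a': [1/5 + 1/125*4/5, 1/5 + 1/125*1/1) = [129/625, 26/125)
  emit 'e', narrow to [1/5, 126/625)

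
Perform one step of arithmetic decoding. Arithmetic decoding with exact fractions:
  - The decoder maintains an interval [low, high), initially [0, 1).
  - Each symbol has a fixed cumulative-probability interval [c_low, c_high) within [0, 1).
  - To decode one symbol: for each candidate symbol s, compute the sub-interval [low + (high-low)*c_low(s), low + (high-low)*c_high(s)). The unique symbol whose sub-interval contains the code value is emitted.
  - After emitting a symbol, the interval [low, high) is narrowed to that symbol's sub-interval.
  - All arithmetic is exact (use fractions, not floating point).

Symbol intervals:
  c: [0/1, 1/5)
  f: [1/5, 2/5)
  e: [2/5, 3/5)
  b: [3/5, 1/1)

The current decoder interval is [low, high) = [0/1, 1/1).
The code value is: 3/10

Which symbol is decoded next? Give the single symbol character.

Answer: f

Derivation:
Interval width = high − low = 1/1 − 0/1 = 1/1
Scaled code = (code − low) / width = (3/10 − 0/1) / 1/1 = 3/10
  c: [0/1, 1/5) 
  f: [1/5, 2/5) ← scaled code falls here ✓
  e: [2/5, 3/5) 
  b: [3/5, 1/1) 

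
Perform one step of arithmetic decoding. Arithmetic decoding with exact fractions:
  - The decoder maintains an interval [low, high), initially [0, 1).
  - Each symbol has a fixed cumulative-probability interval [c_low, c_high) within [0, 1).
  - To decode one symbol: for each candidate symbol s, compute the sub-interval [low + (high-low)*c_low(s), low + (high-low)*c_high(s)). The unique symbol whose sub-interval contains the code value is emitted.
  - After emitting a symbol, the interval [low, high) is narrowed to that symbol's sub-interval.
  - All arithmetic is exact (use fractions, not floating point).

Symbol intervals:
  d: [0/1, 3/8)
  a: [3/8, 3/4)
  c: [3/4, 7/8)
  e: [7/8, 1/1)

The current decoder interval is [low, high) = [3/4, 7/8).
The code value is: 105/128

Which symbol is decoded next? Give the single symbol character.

Answer: a

Derivation:
Interval width = high − low = 7/8 − 3/4 = 1/8
Scaled code = (code − low) / width = (105/128 − 3/4) / 1/8 = 9/16
  d: [0/1, 3/8) 
  a: [3/8, 3/4) ← scaled code falls here ✓
  c: [3/4, 7/8) 
  e: [7/8, 1/1) 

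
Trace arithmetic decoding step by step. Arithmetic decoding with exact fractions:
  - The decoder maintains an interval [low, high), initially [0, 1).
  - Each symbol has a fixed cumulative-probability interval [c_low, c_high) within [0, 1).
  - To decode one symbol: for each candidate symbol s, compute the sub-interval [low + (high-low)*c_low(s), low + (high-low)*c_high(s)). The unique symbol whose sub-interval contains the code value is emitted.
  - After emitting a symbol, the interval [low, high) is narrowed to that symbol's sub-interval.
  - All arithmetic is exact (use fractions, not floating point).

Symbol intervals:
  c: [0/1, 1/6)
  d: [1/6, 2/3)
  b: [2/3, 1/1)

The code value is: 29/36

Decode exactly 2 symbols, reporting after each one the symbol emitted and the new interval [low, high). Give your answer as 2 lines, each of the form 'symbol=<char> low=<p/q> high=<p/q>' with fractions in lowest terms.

Answer: symbol=b low=2/3 high=1/1
symbol=d low=13/18 high=8/9

Derivation:
Step 1: interval [0/1, 1/1), width = 1/1 - 0/1 = 1/1
  'c': [0/1 + 1/1*0/1, 0/1 + 1/1*1/6) = [0/1, 1/6)
  'd': [0/1 + 1/1*1/6, 0/1 + 1/1*2/3) = [1/6, 2/3)
  'b': [0/1 + 1/1*2/3, 0/1 + 1/1*1/1) = [2/3, 1/1) <- contains code 29/36
  emit 'b', narrow to [2/3, 1/1)
Step 2: interval [2/3, 1/1), width = 1/1 - 2/3 = 1/3
  'c': [2/3 + 1/3*0/1, 2/3 + 1/3*1/6) = [2/3, 13/18)
  'd': [2/3 + 1/3*1/6, 2/3 + 1/3*2/3) = [13/18, 8/9) <- contains code 29/36
  'b': [2/3 + 1/3*2/3, 2/3 + 1/3*1/1) = [8/9, 1/1)
  emit 'd', narrow to [13/18, 8/9)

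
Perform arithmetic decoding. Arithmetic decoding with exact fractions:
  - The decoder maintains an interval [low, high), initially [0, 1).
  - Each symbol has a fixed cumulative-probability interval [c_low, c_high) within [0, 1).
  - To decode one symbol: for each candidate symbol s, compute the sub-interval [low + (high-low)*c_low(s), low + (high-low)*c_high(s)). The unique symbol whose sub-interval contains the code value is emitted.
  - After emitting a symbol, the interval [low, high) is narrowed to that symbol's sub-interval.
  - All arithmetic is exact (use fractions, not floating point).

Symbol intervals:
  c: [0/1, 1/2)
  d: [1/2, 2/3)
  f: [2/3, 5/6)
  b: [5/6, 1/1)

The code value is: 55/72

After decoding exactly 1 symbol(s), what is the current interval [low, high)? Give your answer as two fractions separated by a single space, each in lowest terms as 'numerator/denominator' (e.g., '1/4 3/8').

Step 1: interval [0/1, 1/1), width = 1/1 - 0/1 = 1/1
  'c': [0/1 + 1/1*0/1, 0/1 + 1/1*1/2) = [0/1, 1/2)
  'd': [0/1 + 1/1*1/2, 0/1 + 1/1*2/3) = [1/2, 2/3)
  'f': [0/1 + 1/1*2/3, 0/1 + 1/1*5/6) = [2/3, 5/6) <- contains code 55/72
  'b': [0/1 + 1/1*5/6, 0/1 + 1/1*1/1) = [5/6, 1/1)
  emit 'f', narrow to [2/3, 5/6)

Answer: 2/3 5/6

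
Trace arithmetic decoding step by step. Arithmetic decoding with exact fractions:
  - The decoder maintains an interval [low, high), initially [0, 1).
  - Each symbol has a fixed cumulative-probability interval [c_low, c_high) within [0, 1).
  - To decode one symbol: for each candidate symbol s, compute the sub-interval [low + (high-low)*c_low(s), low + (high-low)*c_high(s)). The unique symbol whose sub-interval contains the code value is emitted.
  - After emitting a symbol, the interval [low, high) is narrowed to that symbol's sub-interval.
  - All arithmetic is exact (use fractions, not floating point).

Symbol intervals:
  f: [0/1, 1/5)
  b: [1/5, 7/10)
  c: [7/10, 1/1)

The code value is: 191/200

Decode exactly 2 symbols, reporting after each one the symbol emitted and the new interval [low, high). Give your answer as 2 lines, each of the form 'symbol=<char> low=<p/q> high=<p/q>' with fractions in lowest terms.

Answer: symbol=c low=7/10 high=1/1
symbol=c low=91/100 high=1/1

Derivation:
Step 1: interval [0/1, 1/1), width = 1/1 - 0/1 = 1/1
  'f': [0/1 + 1/1*0/1, 0/1 + 1/1*1/5) = [0/1, 1/5)
  'b': [0/1 + 1/1*1/5, 0/1 + 1/1*7/10) = [1/5, 7/10)
  'c': [0/1 + 1/1*7/10, 0/1 + 1/1*1/1) = [7/10, 1/1) <- contains code 191/200
  emit 'c', narrow to [7/10, 1/1)
Step 2: interval [7/10, 1/1), width = 1/1 - 7/10 = 3/10
  'f': [7/10 + 3/10*0/1, 7/10 + 3/10*1/5) = [7/10, 19/25)
  'b': [7/10 + 3/10*1/5, 7/10 + 3/10*7/10) = [19/25, 91/100)
  'c': [7/10 + 3/10*7/10, 7/10 + 3/10*1/1) = [91/100, 1/1) <- contains code 191/200
  emit 'c', narrow to [91/100, 1/1)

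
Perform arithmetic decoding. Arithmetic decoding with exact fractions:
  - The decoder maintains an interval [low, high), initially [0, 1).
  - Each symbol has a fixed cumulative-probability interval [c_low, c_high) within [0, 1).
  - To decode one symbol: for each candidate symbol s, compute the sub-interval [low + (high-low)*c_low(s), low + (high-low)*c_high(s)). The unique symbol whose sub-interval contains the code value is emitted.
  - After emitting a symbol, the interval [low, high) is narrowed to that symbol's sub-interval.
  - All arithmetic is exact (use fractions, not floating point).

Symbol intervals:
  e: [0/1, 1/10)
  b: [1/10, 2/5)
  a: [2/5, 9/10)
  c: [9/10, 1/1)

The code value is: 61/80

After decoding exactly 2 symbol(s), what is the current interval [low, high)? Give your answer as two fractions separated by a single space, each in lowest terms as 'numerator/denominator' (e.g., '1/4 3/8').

Step 1: interval [0/1, 1/1), width = 1/1 - 0/1 = 1/1
  'e': [0/1 + 1/1*0/1, 0/1 + 1/1*1/10) = [0/1, 1/10)
  'b': [0/1 + 1/1*1/10, 0/1 + 1/1*2/5) = [1/10, 2/5)
  'a': [0/1 + 1/1*2/5, 0/1 + 1/1*9/10) = [2/5, 9/10) <- contains code 61/80
  'c': [0/1 + 1/1*9/10, 0/1 + 1/1*1/1) = [9/10, 1/1)
  emit 'a', narrow to [2/5, 9/10)
Step 2: interval [2/5, 9/10), width = 9/10 - 2/5 = 1/2
  'e': [2/5 + 1/2*0/1, 2/5 + 1/2*1/10) = [2/5, 9/20)
  'b': [2/5 + 1/2*1/10, 2/5 + 1/2*2/5) = [9/20, 3/5)
  'a': [2/5 + 1/2*2/5, 2/5 + 1/2*9/10) = [3/5, 17/20) <- contains code 61/80
  'c': [2/5 + 1/2*9/10, 2/5 + 1/2*1/1) = [17/20, 9/10)
  emit 'a', narrow to [3/5, 17/20)

Answer: 3/5 17/20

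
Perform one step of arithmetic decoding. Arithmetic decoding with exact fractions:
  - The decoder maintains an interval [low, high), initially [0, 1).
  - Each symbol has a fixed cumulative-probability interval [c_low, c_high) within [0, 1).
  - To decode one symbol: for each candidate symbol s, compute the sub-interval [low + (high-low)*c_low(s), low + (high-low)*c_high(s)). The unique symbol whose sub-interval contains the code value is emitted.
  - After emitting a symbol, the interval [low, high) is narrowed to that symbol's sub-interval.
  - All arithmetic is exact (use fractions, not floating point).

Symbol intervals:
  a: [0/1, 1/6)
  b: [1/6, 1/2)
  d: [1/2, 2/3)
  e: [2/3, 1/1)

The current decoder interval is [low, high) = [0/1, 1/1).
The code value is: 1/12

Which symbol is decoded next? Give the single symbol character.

Interval width = high − low = 1/1 − 0/1 = 1/1
Scaled code = (code − low) / width = (1/12 − 0/1) / 1/1 = 1/12
  a: [0/1, 1/6) ← scaled code falls here ✓
  b: [1/6, 1/2) 
  d: [1/2, 2/3) 
  e: [2/3, 1/1) 

Answer: a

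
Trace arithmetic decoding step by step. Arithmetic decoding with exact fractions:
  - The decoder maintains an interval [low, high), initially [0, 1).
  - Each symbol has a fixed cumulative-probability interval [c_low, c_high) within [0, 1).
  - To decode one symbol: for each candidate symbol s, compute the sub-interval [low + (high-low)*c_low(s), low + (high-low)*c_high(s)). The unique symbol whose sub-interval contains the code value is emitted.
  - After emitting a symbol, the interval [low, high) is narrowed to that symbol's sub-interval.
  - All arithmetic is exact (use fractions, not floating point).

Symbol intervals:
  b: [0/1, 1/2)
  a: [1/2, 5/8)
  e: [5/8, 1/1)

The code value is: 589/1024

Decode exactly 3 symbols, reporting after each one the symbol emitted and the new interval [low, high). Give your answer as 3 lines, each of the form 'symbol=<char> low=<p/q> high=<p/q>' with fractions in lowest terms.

Answer: symbol=a low=1/2 high=5/8
symbol=a low=9/16 high=37/64
symbol=e low=293/512 high=37/64

Derivation:
Step 1: interval [0/1, 1/1), width = 1/1 - 0/1 = 1/1
  'b': [0/1 + 1/1*0/1, 0/1 + 1/1*1/2) = [0/1, 1/2)
  'a': [0/1 + 1/1*1/2, 0/1 + 1/1*5/8) = [1/2, 5/8) <- contains code 589/1024
  'e': [0/1 + 1/1*5/8, 0/1 + 1/1*1/1) = [5/8, 1/1)
  emit 'a', narrow to [1/2, 5/8)
Step 2: interval [1/2, 5/8), width = 5/8 - 1/2 = 1/8
  'b': [1/2 + 1/8*0/1, 1/2 + 1/8*1/2) = [1/2, 9/16)
  'a': [1/2 + 1/8*1/2, 1/2 + 1/8*5/8) = [9/16, 37/64) <- contains code 589/1024
  'e': [1/2 + 1/8*5/8, 1/2 + 1/8*1/1) = [37/64, 5/8)
  emit 'a', narrow to [9/16, 37/64)
Step 3: interval [9/16, 37/64), width = 37/64 - 9/16 = 1/64
  'b': [9/16 + 1/64*0/1, 9/16 + 1/64*1/2) = [9/16, 73/128)
  'a': [9/16 + 1/64*1/2, 9/16 + 1/64*5/8) = [73/128, 293/512)
  'e': [9/16 + 1/64*5/8, 9/16 + 1/64*1/1) = [293/512, 37/64) <- contains code 589/1024
  emit 'e', narrow to [293/512, 37/64)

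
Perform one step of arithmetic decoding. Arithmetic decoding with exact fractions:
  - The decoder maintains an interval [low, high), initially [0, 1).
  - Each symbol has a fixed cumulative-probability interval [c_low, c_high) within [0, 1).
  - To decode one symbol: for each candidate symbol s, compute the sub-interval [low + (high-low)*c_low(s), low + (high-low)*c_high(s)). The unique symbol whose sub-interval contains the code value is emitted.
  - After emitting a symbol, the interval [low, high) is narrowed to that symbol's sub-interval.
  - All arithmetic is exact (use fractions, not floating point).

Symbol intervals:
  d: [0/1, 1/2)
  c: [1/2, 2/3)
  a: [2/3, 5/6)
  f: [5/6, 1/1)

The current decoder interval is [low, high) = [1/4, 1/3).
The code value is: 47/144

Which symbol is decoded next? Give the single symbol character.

Answer: f

Derivation:
Interval width = high − low = 1/3 − 1/4 = 1/12
Scaled code = (code − low) / width = (47/144 − 1/4) / 1/12 = 11/12
  d: [0/1, 1/2) 
  c: [1/2, 2/3) 
  a: [2/3, 5/6) 
  f: [5/6, 1/1) ← scaled code falls here ✓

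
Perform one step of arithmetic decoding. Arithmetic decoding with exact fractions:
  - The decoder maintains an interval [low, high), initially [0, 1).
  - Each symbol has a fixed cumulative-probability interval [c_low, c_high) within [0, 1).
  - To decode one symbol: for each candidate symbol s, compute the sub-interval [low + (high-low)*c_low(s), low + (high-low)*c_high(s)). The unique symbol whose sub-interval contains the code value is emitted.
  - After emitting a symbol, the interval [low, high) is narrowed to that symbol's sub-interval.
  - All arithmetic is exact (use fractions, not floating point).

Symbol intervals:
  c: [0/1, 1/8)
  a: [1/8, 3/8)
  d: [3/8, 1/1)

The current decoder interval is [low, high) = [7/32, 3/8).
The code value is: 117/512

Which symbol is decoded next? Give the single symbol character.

Interval width = high − low = 3/8 − 7/32 = 5/32
Scaled code = (code − low) / width = (117/512 − 7/32) / 5/32 = 1/16
  c: [0/1, 1/8) ← scaled code falls here ✓
  a: [1/8, 3/8) 
  d: [3/8, 1/1) 

Answer: c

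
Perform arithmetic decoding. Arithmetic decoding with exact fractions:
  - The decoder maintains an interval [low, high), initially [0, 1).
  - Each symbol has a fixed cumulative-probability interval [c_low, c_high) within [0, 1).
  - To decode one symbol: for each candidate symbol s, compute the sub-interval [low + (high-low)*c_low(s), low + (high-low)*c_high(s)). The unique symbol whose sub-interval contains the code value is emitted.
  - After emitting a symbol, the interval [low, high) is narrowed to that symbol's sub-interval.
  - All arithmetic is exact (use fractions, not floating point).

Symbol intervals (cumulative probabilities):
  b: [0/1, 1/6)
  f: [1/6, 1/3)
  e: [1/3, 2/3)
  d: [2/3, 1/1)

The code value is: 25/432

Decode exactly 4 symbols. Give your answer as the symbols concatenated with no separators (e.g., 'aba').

Step 1: interval [0/1, 1/1), width = 1/1 - 0/1 = 1/1
  'b': [0/1 + 1/1*0/1, 0/1 + 1/1*1/6) = [0/1, 1/6) <- contains code 25/432
  'f': [0/1 + 1/1*1/6, 0/1 + 1/1*1/3) = [1/6, 1/3)
  'e': [0/1 + 1/1*1/3, 0/1 + 1/1*2/3) = [1/3, 2/3)
  'd': [0/1 + 1/1*2/3, 0/1 + 1/1*1/1) = [2/3, 1/1)
  emit 'b', narrow to [0/1, 1/6)
Step 2: interval [0/1, 1/6), width = 1/6 - 0/1 = 1/6
  'b': [0/1 + 1/6*0/1, 0/1 + 1/6*1/6) = [0/1, 1/36)
  'f': [0/1 + 1/6*1/6, 0/1 + 1/6*1/3) = [1/36, 1/18)
  'e': [0/1 + 1/6*1/3, 0/1 + 1/6*2/3) = [1/18, 1/9) <- contains code 25/432
  'd': [0/1 + 1/6*2/3, 0/1 + 1/6*1/1) = [1/9, 1/6)
  emit 'e', narrow to [1/18, 1/9)
Step 3: interval [1/18, 1/9), width = 1/9 - 1/18 = 1/18
  'b': [1/18 + 1/18*0/1, 1/18 + 1/18*1/6) = [1/18, 7/108) <- contains code 25/432
  'f': [1/18 + 1/18*1/6, 1/18 + 1/18*1/3) = [7/108, 2/27)
  'e': [1/18 + 1/18*1/3, 1/18 + 1/18*2/3) = [2/27, 5/54)
  'd': [1/18 + 1/18*2/3, 1/18 + 1/18*1/1) = [5/54, 1/9)
  emit 'b', narrow to [1/18, 7/108)
Step 4: interval [1/18, 7/108), width = 7/108 - 1/18 = 1/108
  'b': [1/18 + 1/108*0/1, 1/18 + 1/108*1/6) = [1/18, 37/648)
  'f': [1/18 + 1/108*1/6, 1/18 + 1/108*1/3) = [37/648, 19/324) <- contains code 25/432
  'e': [1/18 + 1/108*1/3, 1/18 + 1/108*2/3) = [19/324, 5/81)
  'd': [1/18 + 1/108*2/3, 1/18 + 1/108*1/1) = [5/81, 7/108)
  emit 'f', narrow to [37/648, 19/324)

Answer: bebf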